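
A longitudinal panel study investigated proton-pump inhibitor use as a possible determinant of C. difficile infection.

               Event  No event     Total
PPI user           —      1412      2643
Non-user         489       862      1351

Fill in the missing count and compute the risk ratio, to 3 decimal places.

The missing cell is in the exposed row: 2643 − 1412 = 1231.
So a = 1231, b = 1412, c = 489, d = 862.
RR = [a/(a+b)] / [c/(c+d)] = (1231/2643) / (489/1351) = 0.46576/0.36195 = 1.28679

1.287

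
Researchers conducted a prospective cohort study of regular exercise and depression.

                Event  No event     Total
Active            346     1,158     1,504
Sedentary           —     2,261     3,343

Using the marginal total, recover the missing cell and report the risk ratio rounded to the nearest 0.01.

0.71

The missing cell is in the unexposed row: 3343 − 2261 = 1082.
So a = 346, b = 1158, c = 1082, d = 2261.
RR = [a/(a+b)] / [c/(c+d)] = (346/1504) / (1082/3343) = 0.23005/0.32366 = 0.71078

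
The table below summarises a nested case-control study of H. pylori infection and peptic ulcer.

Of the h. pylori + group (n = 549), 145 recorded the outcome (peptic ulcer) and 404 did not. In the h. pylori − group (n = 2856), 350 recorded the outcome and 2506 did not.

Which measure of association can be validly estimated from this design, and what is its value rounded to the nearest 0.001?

From the description: a = 145, b = 404, c = 350, d = 2506.
This is a nested case-control study: participants were sampled on outcome status, so risks in the source population cannot be estimated directly — relative risk is not valid here. The odds ratio is the appropriate measure.
OR = (a·d)/(b·c) = (145 × 2506) / (404 × 350) = 363370 / 141400 = 2.56980

2.570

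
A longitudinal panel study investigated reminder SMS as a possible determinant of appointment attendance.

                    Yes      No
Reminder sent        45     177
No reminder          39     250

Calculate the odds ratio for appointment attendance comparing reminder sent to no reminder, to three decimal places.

1.630

Cells: a = 45, b = 177, c = 39, d = 250.
OR = (a·d)/(b·c) = (45 × 250) / (177 × 39) = 11250 / 6903 = 1.62973
The odds of appointment attendance are about 1.63 times as high in the reminder sent group.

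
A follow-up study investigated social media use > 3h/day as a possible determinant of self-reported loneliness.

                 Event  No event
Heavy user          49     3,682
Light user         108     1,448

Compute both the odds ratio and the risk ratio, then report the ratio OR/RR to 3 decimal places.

0.943

Cells: a = 49, b = 3682, c = 108, d = 1448.
OR = (49·1448)/(3682·108) = 70952/397656 = 0.17843
Risk in exposed = 49/3731 = 0.01313; risk in unexposed = 108/1556 = 0.06941; RR = 0.18922
OR/RR = 0.17843 / 0.18922 = 0.94298
The outcome is rare in both groups, so OR ≈ RR (ratio near 1).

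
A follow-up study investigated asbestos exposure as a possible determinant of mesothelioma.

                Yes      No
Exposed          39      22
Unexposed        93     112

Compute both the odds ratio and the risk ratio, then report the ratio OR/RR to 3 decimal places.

Cells: a = 39, b = 22, c = 93, d = 112.
OR = (39·112)/(22·93) = 4368/2046 = 2.13490
Risk in exposed = 39/61 = 0.63934; risk in unexposed = 93/205 = 0.45366; RR = 1.40931
OR/RR = 2.13490 / 1.40931 = 1.51486
The outcome is not rare, so the OR lies further from 1 than the RR.

1.515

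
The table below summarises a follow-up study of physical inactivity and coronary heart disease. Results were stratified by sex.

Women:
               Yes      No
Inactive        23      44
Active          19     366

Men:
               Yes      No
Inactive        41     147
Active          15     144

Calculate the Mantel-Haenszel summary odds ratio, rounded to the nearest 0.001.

OR_MH = Σ(aᵢdᵢ/nᵢ) / Σ(bᵢcᵢ/nᵢ), where nᵢ is the stratum total.
Stratum 1 (Women): n = 452; a·d/n = 23·366/452 = 18.6239; b·c/n = 44·19/452 = 1.8496
Stratum 2 (Men): n = 347; a·d/n = 41·144/347 = 17.0144; b·c/n = 147·15/347 = 6.3545
OR_MH = (18.6239 + 17.0144) / (1.8496 + 6.3545) = 35.6383 / 8.2040 = 4.34400

4.344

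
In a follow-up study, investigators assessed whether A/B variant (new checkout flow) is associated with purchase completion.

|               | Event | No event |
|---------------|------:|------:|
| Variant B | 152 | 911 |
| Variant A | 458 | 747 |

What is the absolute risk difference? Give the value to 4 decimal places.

Cells: a = 152, b = 911, c = 458, d = 747.
Risk in exposed = 152/1063 = 0.142992; risk in unexposed = 458/1205 = 0.380083.
Risk difference = 0.142992 − 0.380083 = -0.237091

-0.2371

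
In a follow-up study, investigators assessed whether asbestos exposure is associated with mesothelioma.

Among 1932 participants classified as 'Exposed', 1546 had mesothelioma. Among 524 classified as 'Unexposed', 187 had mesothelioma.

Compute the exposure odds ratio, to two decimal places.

7.22

From the description: a = 1546, b = 386, c = 187, d = 337.
OR = (a·d)/(b·c) = (1546 × 337) / (386 × 187) = 521002 / 72182 = 7.21789
The odds of mesothelioma are about 7.22 times as high in the exposed group.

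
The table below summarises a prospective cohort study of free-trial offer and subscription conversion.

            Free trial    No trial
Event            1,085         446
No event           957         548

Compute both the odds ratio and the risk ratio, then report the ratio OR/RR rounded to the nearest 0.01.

1.18

Reading the table with exposure as columns: a = 1085 (Free trial, case), b = 957 (Free trial, non-case), c = 446 (No trial, case), d = 548.
OR = (1085·548)/(957·446) = 594580/426822 = 1.39304
Risk in exposed = 1085/2042 = 0.53134; risk in unexposed = 446/994 = 0.44869; RR = 1.18420
OR/RR = 1.39304 / 1.18420 = 1.17635
The outcome is not rare, so the OR lies further from 1 than the RR.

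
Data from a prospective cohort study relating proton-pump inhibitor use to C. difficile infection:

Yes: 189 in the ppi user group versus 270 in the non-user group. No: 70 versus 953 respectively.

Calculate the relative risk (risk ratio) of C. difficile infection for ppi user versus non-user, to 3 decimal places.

3.305

From the description: a = 189, b = 70, c = 270, d = 953.
Risk in exposed = 189/259 = 0.72973; risk in unexposed = 270/1223 = 0.22077.
RR = 0.72973 / 0.22077 = 3.30541
The risk among the exposed is 3.31 times that among the unexposed.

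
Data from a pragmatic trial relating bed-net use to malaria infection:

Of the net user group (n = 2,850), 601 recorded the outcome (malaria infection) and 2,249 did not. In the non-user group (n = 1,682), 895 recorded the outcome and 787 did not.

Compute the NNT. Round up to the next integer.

Risk in treated group = 601/2850 = 0.21088; risk in control = 895/1682 = 0.53210.
Absolute risk reduction = 0.53210 − 0.21088 = 0.32123
NNT = 1 / ARR = 1 / 0.32123 = 3.113 → round up → 4

4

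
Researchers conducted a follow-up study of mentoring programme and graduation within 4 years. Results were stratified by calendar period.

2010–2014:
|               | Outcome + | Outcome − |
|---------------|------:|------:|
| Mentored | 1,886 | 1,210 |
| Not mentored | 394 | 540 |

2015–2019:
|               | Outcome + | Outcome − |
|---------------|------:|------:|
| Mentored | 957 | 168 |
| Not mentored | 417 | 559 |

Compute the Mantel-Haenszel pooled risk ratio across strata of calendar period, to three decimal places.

1.676

RR_MH = Σ(aᵢ·n₀ᵢ/nᵢ) / Σ(cᵢ·n₁ᵢ/nᵢ), with n₁ᵢ = aᵢ+bᵢ (exposed), n₀ᵢ = cᵢ+dᵢ (unexposed), nᵢ = n₁ᵢ+n₀ᵢ.
Stratum 1 (2010–2014): n₁ = 3096, n₀ = 934, n = 4030; a·n₀/n = 1886·934/4030 = 437.1027; c·n₁/n = 394·3096/4030 = 302.6859
Stratum 2 (2015–2019): n₁ = 1125, n₀ = 976, n = 2101; a·n₀/n = 957·976/2101 = 444.5654; c·n₁/n = 417·1125/2101 = 223.2865
RR_MH = (437.1027 + 444.5654) / (302.6859 + 223.2865) = 881.6682 / 525.9724 = 1.67626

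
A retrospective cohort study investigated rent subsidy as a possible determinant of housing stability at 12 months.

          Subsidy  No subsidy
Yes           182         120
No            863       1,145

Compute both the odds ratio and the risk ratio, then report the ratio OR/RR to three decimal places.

Reading the table with exposure as columns: a = 182 (Subsidy, case), b = 863 (Subsidy, non-case), c = 120 (No subsidy, case), d = 1145.
OR = (182·1145)/(863·120) = 208390/103560 = 2.01226
Risk in exposed = 182/1045 = 0.17416; risk in unexposed = 120/1265 = 0.09486; RR = 1.83596
OR/RR = 2.01226 / 1.83596 = 1.09602
The outcome is not rare, so the OR lies further from 1 than the RR.

1.096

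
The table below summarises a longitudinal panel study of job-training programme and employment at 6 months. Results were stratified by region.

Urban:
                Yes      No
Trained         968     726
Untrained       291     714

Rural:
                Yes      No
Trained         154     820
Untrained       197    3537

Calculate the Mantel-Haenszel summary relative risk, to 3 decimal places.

2.160

RR_MH = Σ(aᵢ·n₀ᵢ/nᵢ) / Σ(cᵢ·n₁ᵢ/nᵢ), with n₁ᵢ = aᵢ+bᵢ (exposed), n₀ᵢ = cᵢ+dᵢ (unexposed), nᵢ = n₁ᵢ+n₀ᵢ.
Stratum 1 (Urban): n₁ = 1694, n₀ = 1005, n = 2699; a·n₀/n = 968·1005/2699 = 360.4446; c·n₁/n = 291·1694/2699 = 182.6432
Stratum 2 (Rural): n₁ = 974, n₀ = 3734, n = 4708; a·n₀/n = 154·3734/4708 = 122.1402; c·n₁/n = 197·974/4708 = 40.7557
RR_MH = (360.4446 + 122.1402) / (182.6432 + 40.7557) = 482.5848 / 223.3989 = 2.16019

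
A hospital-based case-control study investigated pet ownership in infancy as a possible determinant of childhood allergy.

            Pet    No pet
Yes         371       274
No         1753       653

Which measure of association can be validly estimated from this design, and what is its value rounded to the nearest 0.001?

Reading the table with exposure as columns: a = 371 (Pet, case), b = 1753 (Pet, non-case), c = 274 (No pet, case), d = 653.
This is a hospital-based case-control study: participants were sampled on outcome status, so risks in the source population cannot be estimated directly — relative risk is not valid here. The odds ratio is the appropriate measure.
OR = (a·d)/(b·c) = (371 × 653) / (1753 × 274) = 242263 / 480322 = 0.50438

0.504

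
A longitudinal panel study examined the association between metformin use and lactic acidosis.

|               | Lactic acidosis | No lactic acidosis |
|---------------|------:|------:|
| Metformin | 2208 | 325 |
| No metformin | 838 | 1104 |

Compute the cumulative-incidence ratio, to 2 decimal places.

Cells: a = 2208, b = 325, c = 838, d = 1104.
Risk in exposed = 2208/2533 = 0.87169; risk in unexposed = 838/1942 = 0.43151.
RR = 0.87169 / 0.43151 = 2.02008
The risk among the exposed is 2.02 times that among the unexposed.

2.02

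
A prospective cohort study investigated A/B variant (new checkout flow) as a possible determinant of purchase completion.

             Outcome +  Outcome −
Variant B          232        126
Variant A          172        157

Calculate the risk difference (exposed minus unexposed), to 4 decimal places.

Cells: a = 232, b = 126, c = 172, d = 157.
Risk in exposed = 232/358 = 0.648045; risk in unexposed = 172/329 = 0.522796.
Risk difference = 0.648045 − 0.522796 = 0.125248

0.1252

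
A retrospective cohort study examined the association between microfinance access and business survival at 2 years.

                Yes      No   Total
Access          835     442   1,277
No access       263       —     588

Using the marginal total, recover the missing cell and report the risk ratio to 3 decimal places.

1.462

The missing cell is in the unexposed row: 588 − 263 = 325.
So a = 835, b = 442, c = 263, d = 325.
RR = [a/(a+b)] / [c/(c+d)] = (835/1277) / (263/588) = 0.65388/0.44728 = 1.46190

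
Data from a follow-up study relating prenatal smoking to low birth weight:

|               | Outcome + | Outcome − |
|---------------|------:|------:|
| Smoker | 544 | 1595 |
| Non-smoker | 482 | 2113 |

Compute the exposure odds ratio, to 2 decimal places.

1.50

Cells: a = 544, b = 1595, c = 482, d = 2113.
OR = (a·d)/(b·c) = (544 × 2113) / (1595 × 482) = 1149472 / 768790 = 1.49517
The odds of low birth weight are about 1.50 times as high in the smoker group.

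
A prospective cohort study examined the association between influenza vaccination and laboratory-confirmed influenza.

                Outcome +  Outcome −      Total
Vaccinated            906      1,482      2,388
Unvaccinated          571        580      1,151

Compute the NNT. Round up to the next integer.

9

Risk in treated group = 906/2388 = 0.37940; risk in control = 571/1151 = 0.49609.
Absolute risk reduction = 0.49609 − 0.37940 = 0.11669
NNT = 1 / ARR = 1 / 0.11669 = 8.569 → round up → 9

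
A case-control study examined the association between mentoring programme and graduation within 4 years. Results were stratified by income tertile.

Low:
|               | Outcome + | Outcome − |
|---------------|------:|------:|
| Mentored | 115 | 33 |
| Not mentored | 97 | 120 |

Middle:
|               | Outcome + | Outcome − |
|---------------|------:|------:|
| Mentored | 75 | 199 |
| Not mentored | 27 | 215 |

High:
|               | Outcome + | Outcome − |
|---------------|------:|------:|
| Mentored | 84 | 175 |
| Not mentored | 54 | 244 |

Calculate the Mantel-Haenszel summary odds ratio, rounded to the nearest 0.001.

OR_MH = Σ(aᵢdᵢ/nᵢ) / Σ(bᵢcᵢ/nᵢ), where nᵢ is the stratum total.
Stratum 1 (Low): n = 365; a·d/n = 115·120/365 = 37.8082; b·c/n = 33·97/365 = 8.7699
Stratum 2 (Middle): n = 516; a·d/n = 75·215/516 = 31.2500; b·c/n = 199·27/516 = 10.4128
Stratum 3 (High): n = 557; a·d/n = 84·244/557 = 36.7971; b·c/n = 175·54/557 = 16.9659
OR_MH = (37.8082 + 31.2500 + 36.7971) / (8.7699 + 10.4128 + 16.9659) = 105.8553 / 36.1485 = 2.92834

2.928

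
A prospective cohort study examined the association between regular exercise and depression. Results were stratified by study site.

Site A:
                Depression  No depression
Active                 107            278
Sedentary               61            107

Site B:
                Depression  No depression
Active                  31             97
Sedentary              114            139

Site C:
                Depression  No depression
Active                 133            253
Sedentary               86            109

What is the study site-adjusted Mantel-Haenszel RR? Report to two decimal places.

RR_MH = Σ(aᵢ·n₀ᵢ/nᵢ) / Σ(cᵢ·n₁ᵢ/nᵢ), with n₁ᵢ = aᵢ+bᵢ (exposed), n₀ᵢ = cᵢ+dᵢ (unexposed), nᵢ = n₁ᵢ+n₀ᵢ.
Stratum 1 (Site A): n₁ = 385, n₀ = 168, n = 553; a·n₀/n = 107·168/553 = 32.5063; c·n₁/n = 61·385/553 = 42.4684
Stratum 2 (Site B): n₁ = 128, n₀ = 253, n = 381; a·n₀/n = 31·253/381 = 20.5853; c·n₁/n = 114·128/381 = 38.2992
Stratum 3 (Site C): n₁ = 386, n₀ = 195, n = 581; a·n₀/n = 133·195/581 = 44.6386; c·n₁/n = 86·386/581 = 57.1360
RR_MH = (32.5063 + 20.5853 + 44.6386) / (42.4684 + 38.2992 + 57.1360) = 97.7302 / 137.9035 = 0.70869

0.71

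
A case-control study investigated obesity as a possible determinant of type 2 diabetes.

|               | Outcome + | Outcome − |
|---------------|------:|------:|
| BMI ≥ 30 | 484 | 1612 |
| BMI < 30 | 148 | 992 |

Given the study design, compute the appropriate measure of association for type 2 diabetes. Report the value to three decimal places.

2.012

Cells: a = 484, b = 1612, c = 148, d = 992.
This is a case-control study: participants were sampled on outcome status, so risks in the source population cannot be estimated directly — relative risk is not valid here. The odds ratio is the appropriate measure.
OR = (a·d)/(b·c) = (484 × 992) / (1612 × 148) = 480128 / 238576 = 2.01247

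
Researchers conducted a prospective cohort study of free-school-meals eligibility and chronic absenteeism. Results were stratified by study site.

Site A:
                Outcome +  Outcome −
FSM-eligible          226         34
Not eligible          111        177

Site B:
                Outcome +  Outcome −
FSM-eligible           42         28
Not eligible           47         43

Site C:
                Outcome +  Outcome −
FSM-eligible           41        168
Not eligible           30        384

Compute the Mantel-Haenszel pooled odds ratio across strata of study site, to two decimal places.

OR_MH = Σ(aᵢdᵢ/nᵢ) / Σ(bᵢcᵢ/nᵢ), where nᵢ is the stratum total.
Stratum 1 (Site A): n = 548; a·d/n = 226·177/548 = 72.9964; b·c/n = 34·111/548 = 6.8869
Stratum 2 (Site B): n = 160; a·d/n = 42·43/160 = 11.2875; b·c/n = 28·47/160 = 8.2250
Stratum 3 (Site C): n = 623; a·d/n = 41·384/623 = 25.2713; b·c/n = 168·30/623 = 8.0899
OR_MH = (72.9964 + 11.2875 + 25.2713) / (6.8869 + 8.2250 + 8.0899) = 109.5551 / 23.2017 = 4.72185

4.72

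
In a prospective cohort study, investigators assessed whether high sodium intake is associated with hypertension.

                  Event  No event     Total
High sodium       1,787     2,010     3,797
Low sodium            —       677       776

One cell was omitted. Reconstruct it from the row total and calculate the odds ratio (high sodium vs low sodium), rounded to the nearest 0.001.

6.080

The missing cell is in the unexposed row: 776 − 677 = 99.
So a = 1787, b = 2010, c = 99, d = 677.
OR = (a·d)/(b·c) = (1787 × 677) / (2010 × 99) = 1209799 / 198990 = 6.07970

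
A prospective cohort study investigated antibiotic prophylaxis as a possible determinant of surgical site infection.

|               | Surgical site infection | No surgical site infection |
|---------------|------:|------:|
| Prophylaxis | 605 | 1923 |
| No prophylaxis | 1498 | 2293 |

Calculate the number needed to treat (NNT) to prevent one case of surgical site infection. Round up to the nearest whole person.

Risk in treated group = 605/2528 = 0.23932; risk in control = 1498/3791 = 0.39515.
Absolute risk reduction = 0.39515 − 0.23932 = 0.15583
NNT = 1 / ARR = 1 / 0.15583 = 6.417 → round up → 7

7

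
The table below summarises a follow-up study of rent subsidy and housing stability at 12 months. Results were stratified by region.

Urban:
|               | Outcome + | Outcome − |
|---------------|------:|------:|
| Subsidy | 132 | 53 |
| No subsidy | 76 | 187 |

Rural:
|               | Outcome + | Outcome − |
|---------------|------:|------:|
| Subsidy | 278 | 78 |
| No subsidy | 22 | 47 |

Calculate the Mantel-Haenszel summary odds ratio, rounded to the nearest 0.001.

6.589

OR_MH = Σ(aᵢdᵢ/nᵢ) / Σ(bᵢcᵢ/nᵢ), where nᵢ is the stratum total.
Stratum 1 (Urban): n = 448; a·d/n = 132·187/448 = 55.0982; b·c/n = 53·76/448 = 8.9911
Stratum 2 (Rural): n = 425; a·d/n = 278·47/425 = 30.7435; b·c/n = 78·22/425 = 4.0376
OR_MH = (55.0982 + 30.7435) / (8.9911 + 4.0376) = 85.8417 / 13.0287 = 6.58866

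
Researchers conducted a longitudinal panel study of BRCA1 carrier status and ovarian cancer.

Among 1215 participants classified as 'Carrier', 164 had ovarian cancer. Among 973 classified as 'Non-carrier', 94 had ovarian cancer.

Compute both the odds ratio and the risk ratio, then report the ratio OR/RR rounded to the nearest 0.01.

1.04

From the description: a = 164, b = 1051, c = 94, d = 879.
OR = (164·879)/(1051·94) = 144156/98794 = 1.45916
Risk in exposed = 164/1215 = 0.13498; risk in unexposed = 94/973 = 0.09661; RR = 1.39718
OR/RR = 1.45916 / 1.39718 = 1.04436
The outcome is not rare, so the OR lies further from 1 than the RR.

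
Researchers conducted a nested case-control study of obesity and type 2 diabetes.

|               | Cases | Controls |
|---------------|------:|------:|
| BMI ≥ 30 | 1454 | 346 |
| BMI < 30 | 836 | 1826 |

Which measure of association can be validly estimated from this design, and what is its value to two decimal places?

Cells: a = 1454, b = 346, c = 836, d = 1826.
This is a nested case-control study: participants were sampled on outcome status, so risks in the source population cannot be estimated directly — relative risk is not valid here. The odds ratio is the appropriate measure.
OR = (a·d)/(b·c) = (1454 × 1826) / (346 × 836) = 2655004 / 289256 = 9.17873

9.18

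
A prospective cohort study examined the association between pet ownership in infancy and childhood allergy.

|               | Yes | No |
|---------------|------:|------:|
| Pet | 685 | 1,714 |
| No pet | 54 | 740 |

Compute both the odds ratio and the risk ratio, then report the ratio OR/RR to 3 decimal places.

Cells: a = 685, b = 1714, c = 54, d = 740.
OR = (685·740)/(1714·54) = 506900/92556 = 5.47668
Risk in exposed = 685/2399 = 0.28554; risk in unexposed = 54/794 = 0.06801; RR = 4.19843
OR/RR = 5.47668 / 4.19843 = 1.30446
The outcome is not rare, so the OR lies further from 1 than the RR.

1.304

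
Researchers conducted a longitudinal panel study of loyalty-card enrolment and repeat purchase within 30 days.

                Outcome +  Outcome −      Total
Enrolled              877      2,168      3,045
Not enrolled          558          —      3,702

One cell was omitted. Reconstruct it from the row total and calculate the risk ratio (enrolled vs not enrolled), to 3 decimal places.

1.911

The missing cell is in the unexposed row: 3702 − 558 = 3144.
So a = 877, b = 2168, c = 558, d = 3144.
RR = [a/(a+b)] / [c/(c+d)] = (877/3045) / (558/3702) = 0.28801/0.15073 = 1.91080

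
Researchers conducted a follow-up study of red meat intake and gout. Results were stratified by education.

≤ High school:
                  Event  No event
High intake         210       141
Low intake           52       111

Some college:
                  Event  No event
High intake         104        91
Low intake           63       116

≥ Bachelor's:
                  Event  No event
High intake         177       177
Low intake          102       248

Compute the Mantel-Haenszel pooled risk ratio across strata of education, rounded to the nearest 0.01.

RR_MH = Σ(aᵢ·n₀ᵢ/nᵢ) / Σ(cᵢ·n₁ᵢ/nᵢ), with n₁ᵢ = aᵢ+bᵢ (exposed), n₀ᵢ = cᵢ+dᵢ (unexposed), nᵢ = n₁ᵢ+n₀ᵢ.
Stratum 1 (≤ High school): n₁ = 351, n₀ = 163, n = 514; a·n₀/n = 210·163/514 = 66.5953; c·n₁/n = 52·351/514 = 35.5097
Stratum 2 (Some college): n₁ = 195, n₀ = 179, n = 374; a·n₀/n = 104·179/374 = 49.7754; c·n₁/n = 63·195/374 = 32.8476
Stratum 3 (≥ Bachelor's): n₁ = 354, n₀ = 350, n = 704; a·n₀/n = 177·350/704 = 87.9972; c·n₁/n = 102·354/704 = 51.2898
RR_MH = (66.5953 + 49.7754 + 87.9972) / (35.5097 + 32.8476 + 51.2898) = 204.3679 / 119.6471 = 1.70809

1.71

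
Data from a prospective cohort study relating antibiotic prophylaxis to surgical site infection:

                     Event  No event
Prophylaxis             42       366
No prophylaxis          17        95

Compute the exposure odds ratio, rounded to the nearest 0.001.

Cells: a = 42, b = 366, c = 17, d = 95.
OR = (a·d)/(b·c) = (42 × 95) / (366 × 17) = 3990 / 6222 = 0.64127
Exposure is associated with lower odds of surgical site infection (OR = 0.64 < 1).

0.641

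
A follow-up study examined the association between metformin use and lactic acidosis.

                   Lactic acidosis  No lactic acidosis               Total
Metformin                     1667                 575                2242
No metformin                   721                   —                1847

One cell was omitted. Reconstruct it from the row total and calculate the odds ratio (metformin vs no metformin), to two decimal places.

The missing cell is in the unexposed row: 1847 − 721 = 1126.
So a = 1667, b = 575, c = 721, d = 1126.
OR = (a·d)/(b·c) = (1667 × 1126) / (575 × 721) = 1877042 / 414575 = 4.52763

4.53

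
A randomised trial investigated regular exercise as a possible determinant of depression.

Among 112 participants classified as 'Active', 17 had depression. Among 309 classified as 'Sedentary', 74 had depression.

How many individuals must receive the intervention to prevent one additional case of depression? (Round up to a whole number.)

Risk in treated group = 17/112 = 0.15179; risk in control = 74/309 = 0.23948.
Absolute risk reduction = 0.23948 − 0.15179 = 0.08770
NNT = 1 / ARR = 1 / 0.08770 = 11.403 → round up → 12

12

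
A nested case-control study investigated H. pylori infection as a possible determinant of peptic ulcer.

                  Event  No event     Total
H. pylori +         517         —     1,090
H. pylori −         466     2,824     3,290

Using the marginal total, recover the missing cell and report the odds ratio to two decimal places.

The missing cell is in the exposed row: 1090 − 517 = 573.
So a = 517, b = 573, c = 466, d = 2824.
OR = (a·d)/(b·c) = (517 × 2824) / (573 × 466) = 1460008 / 267018 = 5.46783

5.47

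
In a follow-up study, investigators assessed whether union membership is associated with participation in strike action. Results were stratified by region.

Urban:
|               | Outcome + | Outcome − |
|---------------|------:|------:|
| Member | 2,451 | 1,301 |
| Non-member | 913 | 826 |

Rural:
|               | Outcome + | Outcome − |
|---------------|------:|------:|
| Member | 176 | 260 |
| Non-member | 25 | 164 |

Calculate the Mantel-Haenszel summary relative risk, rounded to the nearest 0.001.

RR_MH = Σ(aᵢ·n₀ᵢ/nᵢ) / Σ(cᵢ·n₁ᵢ/nᵢ), with n₁ᵢ = aᵢ+bᵢ (exposed), n₀ᵢ = cᵢ+dᵢ (unexposed), nᵢ = n₁ᵢ+n₀ᵢ.
Stratum 1 (Urban): n₁ = 3752, n₀ = 1739, n = 5491; a·n₀/n = 2451·1739/5491 = 776.2318; c·n₁/n = 913·3752/5491 = 623.8529
Stratum 2 (Rural): n₁ = 436, n₀ = 189, n = 625; a·n₀/n = 176·189/625 = 53.2224; c·n₁/n = 25·436/625 = 17.4400
RR_MH = (776.2318 + 53.2224) / (623.8529 + 17.4400) = 829.4542 / 641.2929 = 1.29341

1.293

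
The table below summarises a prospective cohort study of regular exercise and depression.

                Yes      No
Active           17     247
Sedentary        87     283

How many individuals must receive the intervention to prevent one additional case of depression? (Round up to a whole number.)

Risk in treated group = 17/264 = 0.06439; risk in control = 87/370 = 0.23514.
Absolute risk reduction = 0.23514 − 0.06439 = 0.17074
NNT = 1 / ARR = 1 / 0.17074 = 5.857 → round up → 6

6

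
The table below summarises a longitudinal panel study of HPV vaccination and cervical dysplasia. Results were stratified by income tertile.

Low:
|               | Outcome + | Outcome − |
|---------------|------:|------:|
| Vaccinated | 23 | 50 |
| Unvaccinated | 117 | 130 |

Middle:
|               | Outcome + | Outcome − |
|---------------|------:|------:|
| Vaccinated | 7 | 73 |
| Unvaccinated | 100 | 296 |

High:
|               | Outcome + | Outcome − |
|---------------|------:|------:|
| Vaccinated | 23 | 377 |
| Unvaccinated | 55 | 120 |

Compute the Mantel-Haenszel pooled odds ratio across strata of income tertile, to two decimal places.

OR_MH = Σ(aᵢdᵢ/nᵢ) / Σ(bᵢcᵢ/nᵢ), where nᵢ is the stratum total.
Stratum 1 (Low): n = 320; a·d/n = 23·130/320 = 9.3438; b·c/n = 50·117/320 = 18.2812
Stratum 2 (Middle): n = 476; a·d/n = 7·296/476 = 4.3529; b·c/n = 73·100/476 = 15.3361
Stratum 3 (High): n = 575; a·d/n = 23·120/575 = 4.8000; b·c/n = 377·55/575 = 36.0609
OR_MH = (9.3438 + 4.3529 + 4.8000) / (18.2812 + 15.3361 + 36.0609) = 18.4967 / 69.6783 = 0.26546

0.27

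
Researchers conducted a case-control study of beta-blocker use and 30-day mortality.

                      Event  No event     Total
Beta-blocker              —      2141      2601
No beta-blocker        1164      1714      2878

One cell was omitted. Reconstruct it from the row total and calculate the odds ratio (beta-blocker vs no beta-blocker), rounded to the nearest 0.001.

The missing cell is in the exposed row: 2601 − 2141 = 460.
So a = 460, b = 2141, c = 1164, d = 1714.
OR = (a·d)/(b·c) = (460 × 1714) / (2141 × 1164) = 788440 / 2492124 = 0.31637

0.316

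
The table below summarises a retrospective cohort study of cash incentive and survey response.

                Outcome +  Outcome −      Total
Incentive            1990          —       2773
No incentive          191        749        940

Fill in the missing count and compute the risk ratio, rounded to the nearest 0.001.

3.532

The missing cell is in the exposed row: 2773 − 1990 = 783.
So a = 1990, b = 783, c = 191, d = 749.
RR = [a/(a+b)] / [c/(c+d)] = (1990/2773) / (191/940) = 0.71763/0.20319 = 3.53181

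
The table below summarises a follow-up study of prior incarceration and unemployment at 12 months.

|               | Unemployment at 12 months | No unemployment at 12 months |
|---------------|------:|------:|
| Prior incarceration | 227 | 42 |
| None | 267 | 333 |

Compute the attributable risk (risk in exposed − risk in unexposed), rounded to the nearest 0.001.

Cells: a = 227, b = 42, c = 267, d = 333.
Risk in exposed = 227/269 = 0.843866; risk in unexposed = 267/600 = 0.445000.
Risk difference = 0.843866 − 0.445000 = 0.398866

0.399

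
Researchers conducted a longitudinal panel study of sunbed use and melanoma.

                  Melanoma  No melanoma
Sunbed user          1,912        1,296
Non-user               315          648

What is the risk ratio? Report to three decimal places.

Cells: a = 1912, b = 1296, c = 315, d = 648.
Risk in exposed = 1912/3208 = 0.59601; risk in unexposed = 315/963 = 0.32710.
RR = 0.59601 / 0.32710 = 1.82209
The risk among the exposed is 1.82 times that among the unexposed.

1.822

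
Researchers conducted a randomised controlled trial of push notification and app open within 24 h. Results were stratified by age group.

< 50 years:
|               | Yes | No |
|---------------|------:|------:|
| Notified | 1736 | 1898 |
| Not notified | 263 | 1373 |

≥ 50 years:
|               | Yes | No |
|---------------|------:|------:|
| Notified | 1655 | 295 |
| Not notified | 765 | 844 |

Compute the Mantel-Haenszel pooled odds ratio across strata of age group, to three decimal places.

OR_MH = Σ(aᵢdᵢ/nᵢ) / Σ(bᵢcᵢ/nᵢ), where nᵢ is the stratum total.
Stratum 1 (< 50 years): n = 5270; a·d/n = 1736·1373/5270 = 452.2824; b·c/n = 1898·263/5270 = 94.7199
Stratum 2 (≥ 50 years): n = 3559; a·d/n = 1655·844/3559 = 392.4754; b·c/n = 295·765/3559 = 63.4097
OR_MH = (452.2824 + 392.4754) / (94.7199 + 63.4097) = 844.7578 / 158.1296 = 5.34219

5.342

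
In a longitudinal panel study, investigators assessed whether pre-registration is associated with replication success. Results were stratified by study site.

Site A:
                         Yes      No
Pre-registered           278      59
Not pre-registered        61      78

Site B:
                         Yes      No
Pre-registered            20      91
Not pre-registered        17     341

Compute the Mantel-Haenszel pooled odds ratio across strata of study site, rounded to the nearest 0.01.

5.53

OR_MH = Σ(aᵢdᵢ/nᵢ) / Σ(bᵢcᵢ/nᵢ), where nᵢ is the stratum total.
Stratum 1 (Site A): n = 476; a·d/n = 278·78/476 = 45.5546; b·c/n = 59·61/476 = 7.5609
Stratum 2 (Site B): n = 469; a·d/n = 20·341/469 = 14.5416; b·c/n = 91·17/469 = 3.2985
OR_MH = (45.5546 + 14.5416) / (7.5609 + 3.2985) = 60.0962 / 10.8594 = 5.53401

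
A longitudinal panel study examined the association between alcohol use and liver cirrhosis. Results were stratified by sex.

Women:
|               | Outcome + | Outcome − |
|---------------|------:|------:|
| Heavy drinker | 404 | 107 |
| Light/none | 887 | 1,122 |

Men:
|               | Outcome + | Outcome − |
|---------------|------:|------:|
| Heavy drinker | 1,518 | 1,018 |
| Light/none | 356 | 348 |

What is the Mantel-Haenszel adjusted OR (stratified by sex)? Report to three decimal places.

2.294

OR_MH = Σ(aᵢdᵢ/nᵢ) / Σ(bᵢcᵢ/nᵢ), where nᵢ is the stratum total.
Stratum 1 (Women): n = 2520; a·d/n = 404·1122/2520 = 179.8762; b·c/n = 107·887/2520 = 37.6623
Stratum 2 (Men): n = 3240; a·d/n = 1518·348/3240 = 163.0444; b·c/n = 1018·356/3240 = 111.8543
OR_MH = (179.8762 + 163.0444) / (37.6623 + 111.8543) = 342.9206 / 149.5166 = 2.29353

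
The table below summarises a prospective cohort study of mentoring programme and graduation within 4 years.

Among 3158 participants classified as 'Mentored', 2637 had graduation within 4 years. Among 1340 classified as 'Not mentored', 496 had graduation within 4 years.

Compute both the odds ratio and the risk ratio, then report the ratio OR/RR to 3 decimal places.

From the description: a = 2637, b = 521, c = 496, d = 844.
OR = (2637·844)/(521·496) = 2225628/258416 = 8.61258
Risk in exposed = 2637/3158 = 0.83502; risk in unexposed = 496/1340 = 0.37015; RR = 2.25591
OR/RR = 8.61258 / 2.25591 = 3.81779
The outcome is not rare, so the OR lies further from 1 than the RR.

3.818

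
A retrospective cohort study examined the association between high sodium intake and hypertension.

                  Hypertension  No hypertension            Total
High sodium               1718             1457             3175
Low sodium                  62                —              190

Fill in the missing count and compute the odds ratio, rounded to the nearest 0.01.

2.43

The missing cell is in the unexposed row: 190 − 62 = 128.
So a = 1718, b = 1457, c = 62, d = 128.
OR = (a·d)/(b·c) = (1718 × 128) / (1457 × 62) = 219904 / 90334 = 2.43434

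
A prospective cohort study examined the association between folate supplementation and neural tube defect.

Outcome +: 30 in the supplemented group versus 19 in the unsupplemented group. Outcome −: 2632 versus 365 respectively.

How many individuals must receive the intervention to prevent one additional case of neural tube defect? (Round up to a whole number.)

27

Risk in treated group = 30/2662 = 0.01127; risk in control = 19/384 = 0.04948.
Absolute risk reduction = 0.04948 − 0.01127 = 0.03821
NNT = 1 / ARR = 1 / 0.03821 = 26.172 → round up → 27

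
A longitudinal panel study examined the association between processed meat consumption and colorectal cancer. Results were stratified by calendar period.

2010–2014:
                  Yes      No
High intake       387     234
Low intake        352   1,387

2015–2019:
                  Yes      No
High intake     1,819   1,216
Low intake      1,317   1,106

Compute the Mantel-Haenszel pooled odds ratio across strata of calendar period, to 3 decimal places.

OR_MH = Σ(aᵢdᵢ/nᵢ) / Σ(bᵢcᵢ/nᵢ), where nᵢ is the stratum total.
Stratum 1 (2010–2014): n = 2360; a·d/n = 387·1387/2360 = 227.4445; b·c/n = 234·352/2360 = 34.9017
Stratum 2 (2015–2019): n = 5458; a·d/n = 1819·1106/5458 = 368.5991; b·c/n = 1216·1317/5458 = 293.4174
OR_MH = (227.4445 + 368.5991) / (34.9017 + 293.4174) = 596.0436 / 328.3191 = 1.81544

1.815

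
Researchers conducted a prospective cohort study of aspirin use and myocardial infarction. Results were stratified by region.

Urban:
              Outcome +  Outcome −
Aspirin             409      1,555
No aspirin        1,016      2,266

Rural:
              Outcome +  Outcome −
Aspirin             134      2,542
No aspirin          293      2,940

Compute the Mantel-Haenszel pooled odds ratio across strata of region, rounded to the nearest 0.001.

0.570

OR_MH = Σ(aᵢdᵢ/nᵢ) / Σ(bᵢcᵢ/nᵢ), where nᵢ is the stratum total.
Stratum 1 (Urban): n = 5246; a·d/n = 409·2266/5246 = 176.6668; b·c/n = 1555·1016/5246 = 301.1590
Stratum 2 (Rural): n = 5909; a·d/n = 134·2940/5909 = 66.6712; b·c/n = 2542·293/5909 = 126.0460
OR_MH = (176.6668 + 66.6712) / (301.1590 + 126.0460) = 243.3380 / 427.2050 = 0.56960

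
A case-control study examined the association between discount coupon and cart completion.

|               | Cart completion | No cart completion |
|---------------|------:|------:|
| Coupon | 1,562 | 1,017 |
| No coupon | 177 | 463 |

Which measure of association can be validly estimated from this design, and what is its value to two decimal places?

Cells: a = 1562, b = 1017, c = 177, d = 463.
This is a case-control study: participants were sampled on outcome status, so risks in the source population cannot be estimated directly — relative risk is not valid here. The odds ratio is the appropriate measure.
OR = (a·d)/(b·c) = (1562 × 463) / (1017 × 177) = 723206 / 180009 = 4.01761

4.02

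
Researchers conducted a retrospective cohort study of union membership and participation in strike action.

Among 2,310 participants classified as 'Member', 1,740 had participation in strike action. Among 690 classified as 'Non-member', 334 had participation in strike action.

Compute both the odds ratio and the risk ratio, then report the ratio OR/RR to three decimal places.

2.091

From the description: a = 1740, b = 570, c = 334, d = 356.
OR = (1740·356)/(570·334) = 619440/190380 = 3.25370
Risk in exposed = 1740/2310 = 0.75325; risk in unexposed = 334/690 = 0.48406; RR = 1.55611
OR/RR = 3.25370 / 1.55611 = 2.09092
The outcome is not rare, so the OR lies further from 1 than the RR.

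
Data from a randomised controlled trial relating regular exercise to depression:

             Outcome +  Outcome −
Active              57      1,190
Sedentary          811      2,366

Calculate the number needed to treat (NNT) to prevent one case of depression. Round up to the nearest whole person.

Risk in treated group = 57/1247 = 0.04571; risk in control = 811/3177 = 0.25527.
Absolute risk reduction = 0.25527 − 0.04571 = 0.20956
NNT = 1 / ARR = 1 / 0.20956 = 4.772 → round up → 5

5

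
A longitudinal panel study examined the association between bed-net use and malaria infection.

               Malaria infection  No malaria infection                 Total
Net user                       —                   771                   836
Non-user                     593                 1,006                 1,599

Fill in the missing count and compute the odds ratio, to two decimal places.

0.14

The missing cell is in the exposed row: 836 − 771 = 65.
So a = 65, b = 771, c = 593, d = 1006.
OR = (a·d)/(b·c) = (65 × 1006) / (771 × 593) = 65390 / 457203 = 0.14302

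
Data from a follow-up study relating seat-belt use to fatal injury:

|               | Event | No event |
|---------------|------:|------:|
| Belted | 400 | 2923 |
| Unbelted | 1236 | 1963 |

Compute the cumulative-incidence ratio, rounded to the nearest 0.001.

Cells: a = 400, b = 2923, c = 1236, d = 1963.
Risk in exposed = 400/3323 = 0.12037; risk in unexposed = 1236/3199 = 0.38637.
RR = 0.12037 / 0.38637 = 0.31155
The risk is 69% lower among the exposed than among the unexposed.

0.312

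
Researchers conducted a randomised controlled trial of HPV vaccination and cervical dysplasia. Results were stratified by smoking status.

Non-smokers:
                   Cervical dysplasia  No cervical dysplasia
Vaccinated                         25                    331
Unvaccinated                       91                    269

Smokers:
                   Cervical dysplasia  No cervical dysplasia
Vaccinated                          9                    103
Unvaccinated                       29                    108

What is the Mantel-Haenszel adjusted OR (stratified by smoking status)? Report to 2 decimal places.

0.25

OR_MH = Σ(aᵢdᵢ/nᵢ) / Σ(bᵢcᵢ/nᵢ), where nᵢ is the stratum total.
Stratum 1 (Non-smokers): n = 716; a·d/n = 25·269/716 = 9.3925; b·c/n = 331·91/716 = 42.0684
Stratum 2 (Smokers): n = 249; a·d/n = 9·108/249 = 3.9036; b·c/n = 103·29/249 = 11.9960
OR_MH = (9.3925 + 3.9036) / (42.0684 + 11.9960) = 13.2961 / 54.0644 = 0.24593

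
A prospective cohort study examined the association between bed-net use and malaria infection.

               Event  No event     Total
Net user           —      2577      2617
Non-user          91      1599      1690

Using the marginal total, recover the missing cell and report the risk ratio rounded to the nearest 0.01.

0.28

The missing cell is in the exposed row: 2617 − 2577 = 40.
So a = 40, b = 2577, c = 91, d = 1599.
RR = [a/(a+b)] / [c/(c+d)] = (40/2617) / (91/1690) = 0.01528/0.05385 = 0.28386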